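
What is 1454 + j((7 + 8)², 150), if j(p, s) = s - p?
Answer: 1379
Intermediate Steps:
1454 + j((7 + 8)², 150) = 1454 + (150 - (7 + 8)²) = 1454 + (150 - 1*15²) = 1454 + (150 - 1*225) = 1454 + (150 - 225) = 1454 - 75 = 1379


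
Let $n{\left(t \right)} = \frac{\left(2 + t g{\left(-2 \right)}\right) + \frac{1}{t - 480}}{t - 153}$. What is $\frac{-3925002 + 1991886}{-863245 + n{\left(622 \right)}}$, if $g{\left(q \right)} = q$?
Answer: $\frac{42913886456}{19163522291} \approx 2.2394$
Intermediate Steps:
$n{\left(t \right)} = \frac{2 + \frac{1}{-480 + t} - 2 t}{-153 + t}$ ($n{\left(t \right)} = \frac{\left(2 + t \left(-2\right)\right) + \frac{1}{t - 480}}{t - 153} = \frac{\left(2 - 2 t\right) + \frac{1}{-480 + t}}{-153 + t} = \frac{2 + \frac{1}{-480 + t} - 2 t}{-153 + t}$)
$\frac{-3925002 + 1991886}{-863245 + n{\left(622 \right)}} = \frac{-3925002 + 1991886}{-863245 + \frac{-959 - 2 \cdot 622^{2} + 962 \cdot 622}{73440 + 622^{2} - 393726}} = - \frac{1933116}{-863245 + \frac{-959 - 773768 + 598364}{73440 + 386884 - 393726}} = - \frac{1933116}{-863245 + \frac{-959 - 773768 + 598364}{66598}} = - \frac{1933116}{-863245 + \frac{1}{66598} \left(-176363\right)} = - \frac{1933116}{-863245 - \frac{176363}{66598}} = - \frac{1933116}{- \frac{57490566873}{66598}} = \left(-1933116\right) \left(- \frac{66598}{57490566873}\right) = \frac{42913886456}{19163522291}$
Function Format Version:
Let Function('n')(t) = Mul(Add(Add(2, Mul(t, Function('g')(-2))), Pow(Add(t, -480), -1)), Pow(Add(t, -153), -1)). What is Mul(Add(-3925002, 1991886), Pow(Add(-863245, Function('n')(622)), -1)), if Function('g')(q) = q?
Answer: Rational(42913886456, 19163522291) ≈ 2.2394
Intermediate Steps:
Function('n')(t) = Mul(Pow(Add(-153, t), -1), Add(2, Pow(Add(-480, t), -1), Mul(-2, t))) (Function('n')(t) = Mul(Add(Add(2, Mul(t, -2)), Pow(Add(t, -480), -1)), Pow(Add(t, -153), -1)) = Mul(Add(Add(2, Mul(-2, t)), Pow(Add(-480, t), -1)), Pow(Add(-153, t), -1)) = Mul(Add(2, Pow(Add(-480, t), -1), Mul(-2, t)), Pow(Add(-153, t), -1)) = Mul(Pow(Add(-153, t), -1), Add(2, Pow(Add(-480, t), -1), Mul(-2, t))))
Mul(Add(-3925002, 1991886), Pow(Add(-863245, Function('n')(622)), -1)) = Mul(Add(-3925002, 1991886), Pow(Add(-863245, Mul(Pow(Add(73440, Pow(622, 2), Mul(-633, 622)), -1), Add(-959, Mul(-2, Pow(622, 2)), Mul(962, 622)))), -1)) = Mul(-1933116, Pow(Add(-863245, Mul(Pow(Add(73440, 386884, -393726), -1), Add(-959, Mul(-2, 386884), 598364))), -1)) = Mul(-1933116, Pow(Add(-863245, Mul(Pow(66598, -1), Add(-959, -773768, 598364))), -1)) = Mul(-1933116, Pow(Add(-863245, Mul(Rational(1, 66598), -176363)), -1)) = Mul(-1933116, Pow(Add(-863245, Rational(-176363, 66598)), -1)) = Mul(-1933116, Pow(Rational(-57490566873, 66598), -1)) = Mul(-1933116, Rational(-66598, 57490566873)) = Rational(42913886456, 19163522291)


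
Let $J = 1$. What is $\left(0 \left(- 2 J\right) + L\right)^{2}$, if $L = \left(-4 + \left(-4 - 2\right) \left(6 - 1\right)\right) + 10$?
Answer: $576$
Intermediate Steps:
$L = -24$ ($L = \left(-4 - 30\right) + 10 = -34 + 10 = -24$)
$\left(0 \left(- 2 J\right) + L\right)^{2} = \left(0 \left(\left(-2\right) 1\right) - 24\right)^{2} = \left(0 \left(-2\right) - 24\right)^{2} = \left(0 - 24\right)^{2} = \left(-24\right)^{2} = 576$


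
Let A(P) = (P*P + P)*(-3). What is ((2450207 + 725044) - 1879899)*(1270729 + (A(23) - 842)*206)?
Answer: 979468756632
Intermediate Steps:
A(P) = -3*P - 3*P² (A(P) = (P² + P)*(-3) = (P + P²)*(-3) = -3*P - 3*P²)
((2450207 + 725044) - 1879899)*(1270729 + (A(23) - 842)*206) = ((2450207 + 725044) - 1879899)*(1270729 + (-3*23*(1 + 23) - 842)*206) = (3175251 - 1879899)*(1270729 + (-3*23*24 - 842)*206) = 1295352*(1270729 + (-1656 - 842)*206) = 1295352*(1270729 - 2498*206) = 1295352*(1270729 - 514588) = 1295352*756141 = 979468756632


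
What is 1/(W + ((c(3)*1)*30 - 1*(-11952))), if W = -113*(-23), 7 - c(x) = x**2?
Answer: 1/14491 ≈ 6.9008e-5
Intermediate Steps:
c(x) = 7 - x**2
W = 2599
1/(W + ((c(3)*1)*30 - 1*(-11952))) = 1/(2599 + (((7 - 1*3**2)*1)*30 - 1*(-11952))) = 1/(2599 + (((7 - 1*9)*1)*30 + 11952)) = 1/(2599 + (((7 - 9)*1)*30 + 11952)) = 1/(2599 + (-2*1*30 + 11952)) = 1/(2599 + (-2*30 + 11952)) = 1/(2599 + (-60 + 11952)) = 1/(2599 + 11892) = 1/14491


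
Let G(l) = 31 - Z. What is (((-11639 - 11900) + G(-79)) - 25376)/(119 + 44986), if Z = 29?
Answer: -48913/45105 ≈ -1.0844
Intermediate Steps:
G(l) = 2 (G(l) = 31 - 1*29 = 31 - 29 = 2)
(((-11639 - 11900) + G(-79)) - 25376)/(119 + 44986) = (((-11639 - 11900) + 2) - 25376)/(119 + 44986) = ((-23539 + 2) - 25376)/45105 = (-23537 - 25376)*(1/45105) = -48913*1/45105 = -48913/45105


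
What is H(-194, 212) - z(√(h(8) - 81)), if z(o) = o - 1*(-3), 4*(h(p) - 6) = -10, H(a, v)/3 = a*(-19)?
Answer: 11055 - I*√310/2 ≈ 11055.0 - 8.8034*I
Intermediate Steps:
H(a, v) = -57*a (H(a, v) = 3*(a*(-19)) = 3*(-19*a) = -57*a)
h(p) = 7/2 (h(p) = 6 + (¼)*(-10) = 6 - 5/2 = 7/2)
z(o) = 3 + o (z(o) = o + 3 = 3 + o)
H(-194, 212) - z(√(h(8) - 81)) = -57*(-194) - (3 + √(7/2 - 81)) = 11058 - (3 + √(-155/2)) = 11058 - (3 + I*√310/2) = 11058 + (-3 - I*√310/2) = 11055 - I*√310/2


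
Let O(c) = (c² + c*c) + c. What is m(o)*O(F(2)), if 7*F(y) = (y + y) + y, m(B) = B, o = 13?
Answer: 1482/49 ≈ 30.245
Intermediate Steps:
F(y) = 3*y/7 (F(y) = ((y + y) + y)/7 = (2*y + y)/7 = (3*y)/7 = 3*y/7)
O(c) = c + 2*c² (O(c) = (c² + c²) + c = 2*c² + c = c + 2*c²)
m(o)*O(F(2)) = 13*(((3/7)*2)*(1 + 2*((3/7)*2))) = 13*(6*(1 + 2*(6/7))/7) = 13*(6*(1 + 12/7)/7) = 13*((6/7)*(19/7)) = 13*(114/49) = 1482/49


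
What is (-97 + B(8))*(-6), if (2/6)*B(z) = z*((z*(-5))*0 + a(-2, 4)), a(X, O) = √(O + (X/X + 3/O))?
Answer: 582 - 72*√23 ≈ 236.70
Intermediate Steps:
a(X, O) = √(1 + O + 3/O) (a(X, O) = √(O + (1 + 3/O)) = √(1 + O + 3/O))
B(z) = 3*z*√23/2 (B(z) = 3*(z*((z*(-5))*0 + √(1 + 4 + 3/4))) = 3*(z*(-5*z*0 + √(1 + 4 + 3*(¼)))) = 3*(z*(0 + √(1 + 4 + ¾))) = 3*(z*(0 + √(23/4))) = 3*(z*(0 + √23/2)) = 3*(z*(√23/2)) = 3*(z*√23/2) = 3*z*√23/2)
(-97 + B(8))*(-6) = (-97 + (3/2)*8*√23)*(-6) = (-97 + 12*√23)*(-6) = 582 - 72*√23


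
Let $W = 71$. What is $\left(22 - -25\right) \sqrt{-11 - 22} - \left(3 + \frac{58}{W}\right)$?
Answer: $- \frac{271}{71} + 47 i \sqrt{33} \approx -3.8169 + 269.99 i$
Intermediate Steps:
$\left(22 - -25\right) \sqrt{-11 - 22} - \left(3 + \frac{58}{W}\right) = \left(22 - -25\right) \sqrt{-11 - 22} - \left(3 + \frac{58}{71}\right) = \left(22 + 25\right) \sqrt{-33} - \frac{271}{71} = 47 i \sqrt{33} - \frac{271}{71} = - \frac{271}{71} + 47 i \sqrt{33}$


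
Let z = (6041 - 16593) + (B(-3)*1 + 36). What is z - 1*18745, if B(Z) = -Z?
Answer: -29258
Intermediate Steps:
z = -10513 (z = (6041 - 16593) + (-1*(-3)*1 + 36) = -10552 + (3*1 + 36) = -10552 + (3 + 36) = -10552 + 39 = -10513)
z - 1*18745 = -10513 - 1*18745 = -10513 - 18745 = -29258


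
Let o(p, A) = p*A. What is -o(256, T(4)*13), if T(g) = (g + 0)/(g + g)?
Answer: -1664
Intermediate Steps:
T(g) = ½ (T(g) = g/((2*g)) = g*(1/(2*g)) = ½)
o(p, A) = A*p
-o(256, T(4)*13) = -(½)*13*256 = -13*256/2 = -1*1664 = -1664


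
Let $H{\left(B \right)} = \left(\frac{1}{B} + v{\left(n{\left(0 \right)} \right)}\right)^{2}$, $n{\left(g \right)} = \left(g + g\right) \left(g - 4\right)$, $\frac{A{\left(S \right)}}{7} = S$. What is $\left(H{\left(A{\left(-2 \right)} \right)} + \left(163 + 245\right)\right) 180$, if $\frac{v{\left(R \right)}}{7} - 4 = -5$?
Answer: $\frac{4039605}{49} \approx 82441.0$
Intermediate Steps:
$A{\left(S \right)} = 7 S$
$n{\left(g \right)} = 2 g \left(-4 + g\right)$
$v{\left(R \right)} = -7$ ($v{\left(R \right)} = 28 + 7 \left(-5\right) = 28 - 35 = -7$)
$H{\left(B \right)} = \left(-7 + \frac{1}{B}\right)^{2}$ ($H{\left(B \right)} = \left(\frac{1}{B} - 7\right)^{2} = \left(-7 + \frac{1}{B}\right)^{2}$)
$\left(H{\left(A{\left(-2 \right)} \right)} + \left(163 + 245\right)\right) 180 = \left(\frac{\left(1 - 7 \cdot 7 \left(-2\right)\right)^{2}}{196} + \left(163 + 245\right)\right) 180 = \left(\frac{\left(1 - -98\right)^{2}}{196} + 408\right) 180 = \left(\frac{\left(1 + 98\right)^{2}}{196} + 408\right) 180 = \left(\frac{99^{2}}{196} + 408\right) 180 = \left(\frac{1}{196} \cdot 9801 + 408\right) 180 = \left(\frac{9801}{196} + 408\right) 180 = \frac{89769}{196} \cdot 180 = \frac{4039605}{49}$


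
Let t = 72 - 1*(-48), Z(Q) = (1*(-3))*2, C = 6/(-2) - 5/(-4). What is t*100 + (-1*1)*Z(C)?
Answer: 12006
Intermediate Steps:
C = -7/4 (C = 6*(-½) - 5*(-¼) = -3 + 5/4 = -7/4 ≈ -1.7500)
Z(Q) = -6 (Z(Q) = -3*2 = -6)
t = 120 (t = 72 + 48 = 120)
t*100 + (-1*1)*Z(C) = 120*100 - 1*1*(-6) = 12000 - 1*(-6) = 12000 + 6 = 12006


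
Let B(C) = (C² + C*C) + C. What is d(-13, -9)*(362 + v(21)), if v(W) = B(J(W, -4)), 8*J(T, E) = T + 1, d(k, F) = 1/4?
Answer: 3039/32 ≈ 94.969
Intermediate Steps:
d(k, F) = ¼
J(T, E) = ⅛ + T/8 (J(T, E) = (T + 1)/8 = (1 + T)/8 = ⅛ + T/8)
B(C) = C + 2*C² (B(C) = (C² + C²) + C = 2*C² + C = C + 2*C²)
v(W) = (⅛ + W/8)*(5/4 + W/4) (v(W) = (⅛ + W/8)*(1 + 2*(⅛ + W/8)) = (⅛ + W/8)*(1 + (¼ + W/4)) = (⅛ + W/8)*(5/4 + W/4))
d(-13, -9)*(362 + v(21)) = (362 + (1 + 21)*(5 + 21)/32)/4 = (362 + (1/32)*22*26)/4 = (362 + 143/8)/4 = (¼)*(3039/8) = 3039/32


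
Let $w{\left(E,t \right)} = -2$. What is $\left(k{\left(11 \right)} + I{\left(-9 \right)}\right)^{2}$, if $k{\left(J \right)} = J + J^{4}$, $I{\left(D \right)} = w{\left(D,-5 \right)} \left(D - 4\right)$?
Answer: $215443684$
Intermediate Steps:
$I{\left(D \right)} = 8 - 2 D$ ($I{\left(D \right)} = - 2 \left(D - 4\right) = - 2 \left(-4 + D\right) = 8 - 2 D$)
$\left(k{\left(11 \right)} + I{\left(-9 \right)}\right)^{2} = \left(\left(11 + 11^{4}\right) + \left(8 - -18\right)\right)^{2} = \left(\left(11 + 14641\right) + \left(8 + 18\right)\right)^{2} = \left(14652 + 26\right)^{2} = 14678^{2} = 215443684$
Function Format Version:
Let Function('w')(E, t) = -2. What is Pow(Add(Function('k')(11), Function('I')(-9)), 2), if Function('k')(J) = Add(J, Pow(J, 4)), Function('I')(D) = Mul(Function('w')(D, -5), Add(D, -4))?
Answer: 215443684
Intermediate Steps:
Function('I')(D) = Add(8, Mul(-2, D)) (Function('I')(D) = Mul(-2, Add(D, -4)) = Mul(-2, Add(-4, D)) = Add(8, Mul(-2, D)))
Pow(Add(Function('k')(11), Function('I')(-9)), 2) = Pow(Add(Add(11, Pow(11, 4)), Add(8, Mul(-2, -9))), 2) = Pow(Add(Add(11, 14641), Add(8, 18)), 2) = Pow(Add(14652, 26), 2) = Pow(14678, 2) = 215443684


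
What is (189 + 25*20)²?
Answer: 474721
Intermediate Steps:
(189 + 25*20)² = (189 + 500)² = 689² = 474721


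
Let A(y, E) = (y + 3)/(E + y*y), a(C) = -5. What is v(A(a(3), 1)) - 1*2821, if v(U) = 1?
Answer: -2820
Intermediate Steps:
A(y, E) = (3 + y)/(E + y²)
v(A(a(3), 1)) - 1*2821 = 1 - 1*2821 = 1 - 2821 = -2820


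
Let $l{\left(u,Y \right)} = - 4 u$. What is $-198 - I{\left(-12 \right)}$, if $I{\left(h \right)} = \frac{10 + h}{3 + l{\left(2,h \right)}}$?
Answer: $- \frac{992}{5} \approx -198.4$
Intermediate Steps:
$I{\left(h \right)} = -2 - \frac{h}{5}$ ($I{\left(h \right)} = \frac{10 + h}{3 - 8} = \frac{10 + h}{-5} = \left(10 + h\right) \left(- \frac{1}{5}\right) = -2 - \frac{h}{5}$)
$-198 - I{\left(-12 \right)} = -198 - \left(-2 - - \frac{12}{5}\right) = -198 - \left(-2 + \frac{12}{5}\right) = -198 - \frac{2}{5} = - \frac{992}{5}$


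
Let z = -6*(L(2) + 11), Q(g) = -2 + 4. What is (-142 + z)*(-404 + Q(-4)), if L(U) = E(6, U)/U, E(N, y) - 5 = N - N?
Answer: 89646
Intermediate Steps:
E(N, y) = 5 (E(N, y) = 5 + (N - N) = 5 + 0 = 5)
L(U) = 5/U
Q(g) = 2
z = -81 (z = -6*(5/2 + 11) = -6*27/2 = -81)
(-142 + z)*(-404 + Q(-4)) = (-142 - 81)*(-404 + 2) = -223*(-402) = 89646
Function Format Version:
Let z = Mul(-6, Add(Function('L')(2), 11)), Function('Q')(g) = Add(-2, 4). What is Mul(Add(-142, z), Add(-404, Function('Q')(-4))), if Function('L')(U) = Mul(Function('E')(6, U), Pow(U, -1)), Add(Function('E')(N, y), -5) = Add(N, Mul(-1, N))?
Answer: 89646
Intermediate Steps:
Function('E')(N, y) = 5 (Function('E')(N, y) = Add(5, Add(N, Mul(-1, N))) = Add(5, 0) = 5)
Function('L')(U) = Mul(5, Pow(U, -1))
Function('Q')(g) = 2
z = -81 (z = Mul(-6, Add(Mul(5, Pow(2, -1)), 11)) = Mul(-6, Add(Mul(5, Rational(1, 2)), 11)) = Mul(-6, Add(Rational(5, 2), 11)) = Mul(-6, Rational(27, 2)) = -81)
Mul(Add(-142, z), Add(-404, Function('Q')(-4))) = Mul(Add(-142, -81), Add(-404, 2)) = Mul(-223, -402) = 89646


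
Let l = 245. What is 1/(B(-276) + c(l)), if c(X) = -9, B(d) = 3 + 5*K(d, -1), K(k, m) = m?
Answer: -1/11 ≈ -0.090909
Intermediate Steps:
B(d) = -2 (B(d) = 3 + 5*(-1) = 3 - 5 = -2)
1/(B(-276) + c(l)) = 1/(-2 - 9) = 1/(-11) = -1/11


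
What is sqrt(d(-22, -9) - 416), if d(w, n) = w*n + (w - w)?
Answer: I*sqrt(218) ≈ 14.765*I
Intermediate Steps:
d(w, n) = n*w (d(w, n) = n*w + 0 = n*w)
sqrt(d(-22, -9) - 416) = sqrt(-9*(-22) - 416) = sqrt(198 - 416) = sqrt(-218) = I*sqrt(218)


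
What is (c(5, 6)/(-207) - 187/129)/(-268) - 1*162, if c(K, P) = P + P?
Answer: -42936933/265052 ≈ -161.99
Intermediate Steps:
c(K, P) = 2*P
(c(5, 6)/(-207) - 187/129)/(-268) - 1*162 = ((2*6)/(-207) - 187/129)/(-268) - 1*162 = -(12*(-1/207) - 187*1/129)/268 - 162 = -(-4/69 - 187/129)/268 - 162 = -1/268*(-1491/989) - 162 = 1491/265052 - 162 = -42936933/265052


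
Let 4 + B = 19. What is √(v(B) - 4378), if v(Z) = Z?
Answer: I*√4363 ≈ 66.053*I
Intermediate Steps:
B = 15 (B = -4 + 19 = 15)
√(v(B) - 4378) = √(15 - 4378) = √(-4363) = I*√4363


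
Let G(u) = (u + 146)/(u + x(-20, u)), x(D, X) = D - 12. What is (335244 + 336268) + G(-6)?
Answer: 12758658/19 ≈ 6.7151e+5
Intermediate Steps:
x(D, X) = -12 + D
G(u) = (146 + u)/(-32 + u) (G(u) = (u + 146)/(u + (-12 - 20)) = (146 + u)/(u - 32) = (146 + u)/(-32 + u))
(335244 + 336268) + G(-6) = (335244 + 336268) + (146 - 6)/(-32 - 6) = 671512 + 140/(-38) = 671512 - 1/38*140 = 671512 - 70/19 = 12758658/19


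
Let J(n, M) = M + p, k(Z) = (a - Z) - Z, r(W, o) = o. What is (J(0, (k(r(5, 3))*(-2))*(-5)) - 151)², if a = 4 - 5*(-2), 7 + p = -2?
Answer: 6400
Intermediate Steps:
p = -9 (p = -7 - 2 = -9)
a = 14 (a = 4 + 10 = 14)
k(Z) = 14 - 2*Z (k(Z) = (14 - Z) - Z = 14 - 2*Z)
J(n, M) = -9 + M (J(n, M) = M - 9 = -9 + M)
(J(0, (k(r(5, 3))*(-2))*(-5)) - 151)² = ((-9 + ((14 - 2*3)*(-2))*(-5)) - 151)² = ((-9 + ((14 - 6)*(-2))*(-5)) - 151)² = ((-9 + (8*(-2))*(-5)) - 151)² = ((-9 - 16*(-5)) - 151)² = ((-9 + 80) - 151)² = (71 - 151)² = (-80)² = 6400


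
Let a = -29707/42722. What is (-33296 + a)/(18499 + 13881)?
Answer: -1422501419/1383338360 ≈ -1.0283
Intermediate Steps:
a = -29707/42722 (a = -29707*1/42722 = -29707/42722 ≈ -0.69536)
(-33296 + a)/(18499 + 13881) = (-33296 - 29707/42722)/(18499 + 13881) = -1422501419/42722/32380 = -1422501419/42722*1/32380 = -1422501419/1383338360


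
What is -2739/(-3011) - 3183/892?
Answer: -7140825/2685812 ≈ -2.6587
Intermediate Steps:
-2739/(-3011) - 3183/892 = -2739*(-1/3011) - 3183*1/892 = 2739/3011 - 3183/892 = -7140825/2685812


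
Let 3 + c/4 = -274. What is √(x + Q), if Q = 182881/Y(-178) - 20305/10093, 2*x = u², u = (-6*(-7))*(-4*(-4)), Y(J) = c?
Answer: 5*√282167608849218439/5591522 ≈ 475.00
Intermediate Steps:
c = -1108 (c = -12 + 4*(-274) = -12 - 1096 = -1108)
Y(J) = -1108
u = 672 (u = 42*16 = 672)
x = 225792 (x = (½)*672² = (½)*451584 = 225792)
Q = -1868315873/11183044 (Q = 182881/(-1108) - 20305/10093 = 182881*(-1/1108) - 20305*1/10093 = -182881/1108 - 20305/10093 = -1868315873/11183044 ≈ -167.07)
√(x + Q) = √(225792 - 1868315873/11183044) = √(2523173554975/11183044) = 5*√282167608849218439/5591522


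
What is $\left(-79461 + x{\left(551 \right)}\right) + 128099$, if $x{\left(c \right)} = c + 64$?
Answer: $49253$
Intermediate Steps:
$x{\left(c \right)} = 64 + c$
$\left(-79461 + x{\left(551 \right)}\right) + 128099 = \left(-79461 + \left(64 + 551\right)\right) + 128099 = \left(-79461 + 615\right) + 128099 = -78846 + 128099 = 49253$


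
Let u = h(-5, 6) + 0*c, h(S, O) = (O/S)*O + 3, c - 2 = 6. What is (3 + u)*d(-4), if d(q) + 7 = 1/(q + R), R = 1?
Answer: 44/5 ≈ 8.8000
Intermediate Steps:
c = 8 (c = 2 + 6 = 8)
h(S, O) = 3 + O**2/S (h(S, O) = O**2/S + 3 = 3 + O**2/S)
d(q) = -7 + 1/(1 + q) (d(q) = -7 + 1/(q + 1) = -7 + 1/(1 + q))
u = -21/5 (u = (3 + 6**2/(-5)) + 0*8 = (3 + 36*(-1/5)) + 0 = (3 - 36/5) + 0 = -21/5 + 0 = -21/5 ≈ -4.2000)
(3 + u)*d(-4) = (3 - 21/5)*((-6 - 7*(-4))/(1 - 4)) = -6*(-6 + 28)/(5*(-3)) = -(-2)*22/5 = -6/5*(-22/3) = 44/5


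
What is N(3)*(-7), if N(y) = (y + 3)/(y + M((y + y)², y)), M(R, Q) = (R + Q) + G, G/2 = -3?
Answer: -7/6 ≈ -1.1667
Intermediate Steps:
G = -6 (G = 2*(-3) = -6)
M(R, Q) = -6 + Q + R (M(R, Q) = (R + Q) - 6 = (Q + R) - 6 = -6 + Q + R)
N(y) = (3 + y)/(-6 + 2*y + 4*y²) (N(y) = (y + 3)/(y + (-6 + y + (y + y)²)) = (3 + y)/(y + (-6 + y + (2*y)²)) = (3 + y)/(y + (-6 + y + 4*y²)) = (3 + y)/(-6 + 2*y + 4*y²))
N(3)*(-7) = ((3 + 3)/(2*(-3 + 3 + 2*3²)))*(-7) = ((½)*6/(-3 + 3 + 2*9))*(-7) = ((½)*6/(-3 + 3 + 18))*(-7) = ((½)*6/18)*(-7) = ((½)*(1/18)*6)*(-7) = (⅙)*(-7) = -7/6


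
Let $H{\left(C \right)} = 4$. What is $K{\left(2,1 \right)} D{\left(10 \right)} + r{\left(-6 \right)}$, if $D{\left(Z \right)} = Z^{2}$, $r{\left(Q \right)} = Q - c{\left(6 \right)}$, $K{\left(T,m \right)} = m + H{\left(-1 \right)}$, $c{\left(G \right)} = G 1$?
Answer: $488$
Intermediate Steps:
$c{\left(G \right)} = G$
$K{\left(T,m \right)} = 4 + m$ ($K{\left(T,m \right)} = m + 4 = 4 + m$)
$r{\left(Q \right)} = -6 + Q$ ($r{\left(Q \right)} = Q - 6 = -6 + Q$)
$K{\left(2,1 \right)} D{\left(10 \right)} + r{\left(-6 \right)} = \left(4 + 1\right) 10^{2} - 12 = 5 \cdot 100 - 12 = 500 - 12 = 488$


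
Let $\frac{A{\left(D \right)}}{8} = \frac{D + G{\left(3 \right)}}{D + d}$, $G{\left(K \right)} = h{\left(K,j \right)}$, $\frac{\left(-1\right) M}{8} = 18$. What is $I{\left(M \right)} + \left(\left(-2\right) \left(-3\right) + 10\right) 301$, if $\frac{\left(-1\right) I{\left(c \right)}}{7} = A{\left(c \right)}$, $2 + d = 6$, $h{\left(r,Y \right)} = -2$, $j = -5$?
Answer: $\frac{23788}{5} \approx 4757.6$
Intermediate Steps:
$M = -144$ ($M = \left(-8\right) 18 = -144$)
$d = 4$ ($d = -2 + 6 = 4$)
$G{\left(K \right)} = -2$
$A{\left(D \right)} = \frac{8 \left(-2 + D\right)}{4 + D}$ ($A{\left(D \right)} = 8 \frac{D - 2}{D + 4} = 8 \frac{-2 + D}{4 + D} = \frac{8 \left(-2 + D\right)}{4 + D}$)
$I{\left(c \right)} = - \frac{56 \left(-2 + c\right)}{4 + c}$ ($I{\left(c \right)} = - 7 \frac{8 \left(-2 + c\right)}{4 + c} = - \frac{56 \left(-2 + c\right)}{4 + c}$)
$I{\left(M \right)} + \left(\left(-2\right) \left(-3\right) + 10\right) 301 = \frac{56 \left(2 - -144\right)}{4 - 144} + \left(\left(-2\right) \left(-3\right) + 10\right) 301 = \frac{56 \left(2 + 144\right)}{-140} + \left(6 + 10\right) 301 = 56 \left(- \frac{1}{140}\right) 146 + 16 \cdot 301 = - \frac{292}{5} + 4816 = \frac{23788}{5}$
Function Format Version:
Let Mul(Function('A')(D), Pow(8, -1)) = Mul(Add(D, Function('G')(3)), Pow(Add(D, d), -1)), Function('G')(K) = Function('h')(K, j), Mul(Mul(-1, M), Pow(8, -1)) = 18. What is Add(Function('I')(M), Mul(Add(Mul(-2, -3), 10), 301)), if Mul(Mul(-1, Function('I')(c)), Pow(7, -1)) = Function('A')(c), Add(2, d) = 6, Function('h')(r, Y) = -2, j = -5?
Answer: Rational(23788, 5) ≈ 4757.6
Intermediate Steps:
M = -144 (M = Mul(-8, 18) = -144)
d = 4 (d = Add(-2, 6) = 4)
Function('G')(K) = -2
Function('A')(D) = Mul(8, Pow(Add(4, D), -1), Add(-2, D)) (Function('A')(D) = Mul(8, Mul(Add(D, -2), Pow(Add(D, 4), -1))) = Mul(8, Mul(Add(-2, D), Pow(Add(4, D), -1))) = Mul(8, Mul(Pow(Add(4, D), -1), Add(-2, D))) = Mul(8, Pow(Add(4, D), -1), Add(-2, D)))
Function('I')(c) = Mul(-56, Pow(Add(4, c), -1), Add(-2, c)) (Function('I')(c) = Mul(-7, Mul(8, Pow(Add(4, c), -1), Add(-2, c))) = Mul(-56, Pow(Add(4, c), -1), Add(-2, c)))
Add(Function('I')(M), Mul(Add(Mul(-2, -3), 10), 301)) = Add(Mul(56, Pow(Add(4, -144), -1), Add(2, Mul(-1, -144))), Mul(Add(Mul(-2, -3), 10), 301)) = Add(Mul(56, Pow(-140, -1), Add(2, 144)), Mul(Add(6, 10), 301)) = Add(Mul(56, Rational(-1, 140), 146), Mul(16, 301)) = Add(Rational(-292, 5), 4816) = Rational(23788, 5)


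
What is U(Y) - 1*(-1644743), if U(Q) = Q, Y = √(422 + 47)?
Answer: 1644743 + √469 ≈ 1.6448e+6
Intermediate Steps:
Y = √469 ≈ 21.656
U(Y) - 1*(-1644743) = √469 - 1*(-1644743) = √469 + 1644743 = 1644743 + √469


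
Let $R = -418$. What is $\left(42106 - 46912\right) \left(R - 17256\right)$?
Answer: $84941244$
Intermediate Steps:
$\left(42106 - 46912\right) \left(R - 17256\right) = \left(42106 - 46912\right) \left(-418 - 17256\right) = \left(-4806\right) \left(-17674\right) = 84941244$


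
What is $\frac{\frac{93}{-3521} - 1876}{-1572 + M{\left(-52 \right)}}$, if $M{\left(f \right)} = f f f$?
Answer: $\frac{6605489}{500615780} \approx 0.013195$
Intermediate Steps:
$M{\left(f \right)} = f^{3}$ ($M{\left(f \right)} = f^{2} f = f^{3}$)
$\frac{\frac{93}{-3521} - 1876}{-1572 + M{\left(-52 \right)}} = \frac{\frac{93}{-3521} - 1876}{-1572 + \left(-52\right)^{3}} = \frac{93 \left(- \frac{1}{3521}\right) - 1876}{-1572 - 140608} = \frac{- \frac{93}{3521} - 1876}{-142180} = \left(- \frac{6605489}{3521}\right) \left(- \frac{1}{142180}\right) = \frac{6605489}{500615780}$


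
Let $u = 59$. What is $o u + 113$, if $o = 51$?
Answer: $3122$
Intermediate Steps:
$o u + 113 = 51 \cdot 59 + 113 = 3009 + 113 = 3122$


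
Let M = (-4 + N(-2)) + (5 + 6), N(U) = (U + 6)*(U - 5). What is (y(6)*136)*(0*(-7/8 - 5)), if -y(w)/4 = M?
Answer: 0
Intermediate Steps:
N(U) = (-5 + U)*(6 + U) (N(U) = (6 + U)*(-5 + U) = (-5 + U)*(6 + U))
M = -21 (M = (-4 + (-30 - 2 + (-2)²)) + (5 + 6) = (-4 + (-30 - 2 + 4)) + 11 = (-4 - 28) + 11 = -32 + 11 = -21)
y(w) = 84 (y(w) = -4*(-21) = 84)
(y(6)*136)*(0*(-7/8 - 5)) = (84*136)*(0*(-7/8 - 5)) = 11424*(0*(-7*⅛ - 5)) = 11424*(0*(-7/8 - 5)) = 11424*(0*(-47/8)) = 11424*0 = 0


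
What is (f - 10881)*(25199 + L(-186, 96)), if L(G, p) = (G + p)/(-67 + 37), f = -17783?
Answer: -722390128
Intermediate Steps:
L(G, p) = -G/30 - p/30 (L(G, p) = (G + p)/(-30) = (G + p)*(-1/30) = -G/30 - p/30)
(f - 10881)*(25199 + L(-186, 96)) = (-17783 - 10881)*(25199 + (-1/30*(-186) - 1/30*96)) = -28664*(25199 + (31/5 - 16/5)) = -28664*(25199 + 3) = -28664*25202 = -722390128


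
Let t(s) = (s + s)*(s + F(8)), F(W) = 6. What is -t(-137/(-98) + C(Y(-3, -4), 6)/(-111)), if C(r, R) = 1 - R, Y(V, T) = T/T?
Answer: -1270907605/59165442 ≈ -21.481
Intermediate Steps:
Y(V, T) = 1
t(s) = 2*s*(6 + s) (t(s) = (s + s)*(s + 6) = (2*s)*(6 + s) = 2*s*(6 + s))
-t(-137/(-98) + C(Y(-3, -4), 6)/(-111)) = -2*(-137/(-98) + (1 - 1*6)/(-111))*(6 + (-137/(-98) + (1 - 1*6)/(-111))) = -2*(-137*(-1/98) + (1 - 6)*(-1/111))*(6 + (-137*(-1/98) + (1 - 6)*(-1/111))) = -2*(137/98 - 5*(-1/111))*(6 + (137/98 - 5*(-1/111))) = -2*(137/98 + 5/111)*(6 + (137/98 + 5/111)) = -2*15697*(6 + 15697/10878)/10878 = -2*15697*80965/(10878*10878) = -1*1270907605/59165442 = -1270907605/59165442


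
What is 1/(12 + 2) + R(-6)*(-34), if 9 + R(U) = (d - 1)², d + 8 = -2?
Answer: -53311/14 ≈ -3807.9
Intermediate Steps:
d = -10 (d = -8 - 2 = -10)
R(U) = 112 (R(U) = -9 + (-10 - 1)² = -9 + (-11)² = -9 + 121 = 112)
1/(12 + 2) + R(-6)*(-34) = 1/(12 + 2) + 112*(-34) = 1/14 - 3808 = -53311/14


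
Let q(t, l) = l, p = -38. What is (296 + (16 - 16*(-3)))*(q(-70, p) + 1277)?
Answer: 446040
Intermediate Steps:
(296 + (16 - 16*(-3)))*(q(-70, p) + 1277) = (296 + (16 - 16*(-3)))*(-38 + 1277) = (296 + (16 + 48))*1239 = (296 + 64)*1239 = 360*1239 = 446040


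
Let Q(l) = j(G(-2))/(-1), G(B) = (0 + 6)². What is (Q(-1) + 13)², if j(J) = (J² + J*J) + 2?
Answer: 6661561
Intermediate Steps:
G(B) = 36 (G(B) = 6² = 36)
j(J) = 2 + 2*J² (j(J) = (J² + J²) + 2 = 2*J² + 2 = 2 + 2*J²)
Q(l) = -2594 (Q(l) = (2 + 2*36²)/(-1) = (2 + 2*1296)*(-1) = (2 + 2592)*(-1) = 2594*(-1) = -2594)
(Q(-1) + 13)² = (-2594 + 13)² = (-2581)² = 6661561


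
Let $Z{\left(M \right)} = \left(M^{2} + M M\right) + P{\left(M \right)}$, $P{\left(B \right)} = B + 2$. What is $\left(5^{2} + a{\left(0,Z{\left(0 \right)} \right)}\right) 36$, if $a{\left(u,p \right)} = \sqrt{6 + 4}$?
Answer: $900 + 36 \sqrt{10} \approx 1013.8$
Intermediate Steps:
$P{\left(B \right)} = 2 + B$
$Z{\left(M \right)} = 2 + M + 2 M^{2}$ ($Z{\left(M \right)} = \left(M^{2} + M M\right) + \left(2 + M\right) = \left(M^{2} + M^{2}\right) + \left(2 + M\right) = 2 M^{2} + \left(2 + M\right) = 2 + M + 2 M^{2}$)
$a{\left(u,p \right)} = \sqrt{10}$
$\left(5^{2} + a{\left(0,Z{\left(0 \right)} \right)}\right) 36 = \left(5^{2} + \sqrt{10}\right) 36 = \left(25 + \sqrt{10}\right) 36 = 900 + 36 \sqrt{10}$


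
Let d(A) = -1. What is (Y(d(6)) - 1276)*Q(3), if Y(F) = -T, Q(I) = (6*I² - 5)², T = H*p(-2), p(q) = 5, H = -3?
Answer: -3027661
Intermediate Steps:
T = -15 (T = -3*5 = -15)
Q(I) = (-5 + 6*I²)²
Y(F) = 15 (Y(F) = -1*(-15) = 15)
(Y(d(6)) - 1276)*Q(3) = (15 - 1276)*(-5 + 6*3²)² = -1261*(-5 + 6*9)² = -1261*(-5 + 54)² = -1261*49² = -1261*2401 = -3027661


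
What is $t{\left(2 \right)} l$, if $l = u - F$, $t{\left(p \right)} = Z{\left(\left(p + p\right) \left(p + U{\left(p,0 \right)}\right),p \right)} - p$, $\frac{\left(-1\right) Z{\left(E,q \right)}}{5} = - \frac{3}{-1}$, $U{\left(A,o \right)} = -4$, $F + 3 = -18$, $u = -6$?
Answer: $-255$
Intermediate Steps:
$F = -21$ ($F = -3 - 18 = -21$)
$Z{\left(E,q \right)} = -15$ ($Z{\left(E,q \right)} = - 5 \left(- \frac{3}{-1}\right) = - 5 \left(\left(-3\right) \left(-1\right)\right) = \left(-5\right) 3 = -15$)
$t{\left(p \right)} = -15 - p$
$l = 15$ ($l = -6 - -21 = -6 + 21 = 15$)
$t{\left(2 \right)} l = \left(-15 - 2\right) 15 = \left(-17\right) 15 = -255$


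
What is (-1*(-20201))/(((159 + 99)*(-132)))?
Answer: -20201/34056 ≈ -0.59317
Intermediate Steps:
(-1*(-20201))/(((159 + 99)*(-132))) = 20201/((258*(-132))) = 20201/(-34056) = 20201*(-1/34056) = -20201/34056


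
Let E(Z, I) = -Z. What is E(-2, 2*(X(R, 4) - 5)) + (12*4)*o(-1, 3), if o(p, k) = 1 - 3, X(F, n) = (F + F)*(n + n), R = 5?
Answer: -94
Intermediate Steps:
X(F, n) = 4*F*n (X(F, n) = (2*F)*(2*n) = 4*F*n)
o(p, k) = -2
E(-2, 2*(X(R, 4) - 5)) + (12*4)*o(-1, 3) = -1*(-2) + (12*4)*(-2) = 2 + 48*(-2) = 2 - 96 = -94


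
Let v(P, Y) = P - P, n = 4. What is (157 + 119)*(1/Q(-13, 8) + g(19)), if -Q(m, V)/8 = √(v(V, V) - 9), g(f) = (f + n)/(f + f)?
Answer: 3174/19 + 23*I/2 ≈ 167.05 + 11.5*I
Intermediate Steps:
v(P, Y) = 0
g(f) = (4 + f)/(2*f) (g(f) = (f + 4)/(f + f) = (4 + f)/((2*f)) = (4 + f)*(1/(2*f)) = (4 + f)/(2*f))
Q(m, V) = -24*I (Q(m, V) = -8*√(0 - 9) = -24*I)
(157 + 119)*(1/Q(-13, 8) + g(19)) = (157 + 119)*(1/(-24*I) + (½)*(4 + 19)/19) = 276*(I/24 + (½)*(1/19)*23) = 276*(I/24 + 23/38) = 276*(23/38 + I/24) = 3174/19 + 23*I/2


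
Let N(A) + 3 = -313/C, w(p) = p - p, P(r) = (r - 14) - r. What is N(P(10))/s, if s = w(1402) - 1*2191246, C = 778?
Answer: 2647/1704789388 ≈ 1.5527e-6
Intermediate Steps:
P(r) = -14 (P(r) = (-14 + r) - r = -14)
w(p) = 0
N(A) = -2647/778 (N(A) = -3 - 313/778 = -2647/778)
s = -2191246 (s = 0 - 1*2191246 = 0 - 2191246 = -2191246)
N(P(10))/s = -2647/778/(-2191246) = -2647/778*(-1/2191246) = 2647/1704789388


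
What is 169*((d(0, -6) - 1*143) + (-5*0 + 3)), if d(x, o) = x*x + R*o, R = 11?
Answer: -34814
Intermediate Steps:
d(x, o) = x² + 11*o (d(x, o) = x*x + 11*o = x² + 11*o)
169*((d(0, -6) - 1*143) + (-5*0 + 3)) = 169*(((0² + 11*(-6)) - 1*143) + (-5*0 + 3)) = 169*(((0 - 66) - 143) + (0 + 3)) = 169*((-66 - 143) + 3) = 169*(-209 + 3) = 169*(-206) = -34814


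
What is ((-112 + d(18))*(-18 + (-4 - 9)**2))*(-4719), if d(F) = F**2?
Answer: -151064628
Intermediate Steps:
((-112 + d(18))*(-18 + (-4 - 9)**2))*(-4719) = ((-112 + 18**2)*(-18 + (-4 - 9)**2))*(-4719) = ((-112 + 324)*(-18 + (-13)**2))*(-4719) = (212*(-18 + 169))*(-4719) = (212*151)*(-4719) = 32012*(-4719) = -151064628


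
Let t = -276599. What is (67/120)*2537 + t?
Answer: -33021901/120 ≈ -2.7518e+5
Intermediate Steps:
(67/120)*2537 + t = (67/120)*2537 - 276599 = 169979/120 - 276599 = -33021901/120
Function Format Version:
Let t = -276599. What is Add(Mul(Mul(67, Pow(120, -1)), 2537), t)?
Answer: Rational(-33021901, 120) ≈ -2.7518e+5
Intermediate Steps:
Add(Mul(Mul(67, Pow(120, -1)), 2537), t) = Add(Mul(Mul(67, Pow(120, -1)), 2537), -276599) = Add(Mul(Mul(67, Rational(1, 120)), 2537), -276599) = Add(Mul(Rational(67, 120), 2537), -276599) = Add(Rational(169979, 120), -276599) = Rational(-33021901, 120)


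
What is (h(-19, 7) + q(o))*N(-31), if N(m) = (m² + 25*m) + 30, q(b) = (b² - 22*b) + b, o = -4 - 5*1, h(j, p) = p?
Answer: 59832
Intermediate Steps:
o = -9 (o = -4 - 5 = -9)
q(b) = b² - 21*b
N(m) = 30 + m² + 25*m
(h(-19, 7) + q(o))*N(-31) = (7 - 9*(-21 - 9))*(30 + (-31)² + 25*(-31)) = (7 - 9*(-30))*(30 + 961 - 775) = (7 + 270)*216 = 277*216 = 59832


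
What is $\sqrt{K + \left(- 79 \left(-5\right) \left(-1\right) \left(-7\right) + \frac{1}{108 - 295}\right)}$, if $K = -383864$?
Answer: $\frac{i \sqrt{13326651118}}{187} \approx 617.33 i$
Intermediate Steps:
$\sqrt{K + \left(- 79 \left(-5\right) \left(-1\right) \left(-7\right) + \frac{1}{108 - 295}\right)} = \sqrt{-383864 + \left(- 79 \left(-5\right) \left(-1\right) \left(-7\right) + \frac{1}{108 - 295}\right)} = \sqrt{-383864 - \left(\frac{1}{187} + 79 \cdot 5 \left(-7\right)\right)} = \sqrt{-383864 - - \frac{517054}{187}} = \sqrt{-383864 + \left(2765 - \frac{1}{187}\right)} = \sqrt{-383864 + \frac{517054}{187}} = \sqrt{- \frac{71265514}{187}} = \frac{i \sqrt{13326651118}}{187}$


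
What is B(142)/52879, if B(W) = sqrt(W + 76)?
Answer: sqrt(218)/52879 ≈ 0.00027922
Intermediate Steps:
B(W) = sqrt(76 + W)
B(142)/52879 = sqrt(76 + 142)/52879 = sqrt(218)*(1/52879) = sqrt(218)/52879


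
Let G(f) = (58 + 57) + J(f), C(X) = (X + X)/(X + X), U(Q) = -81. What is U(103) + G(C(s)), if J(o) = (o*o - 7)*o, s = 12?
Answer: 28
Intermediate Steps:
C(X) = 1 (C(X) = (2*X)/((2*X)) = (2*X)*(1/(2*X)) = 1)
J(o) = o*(-7 + o**2) (J(o) = (o**2 - 7)*o = (-7 + o**2)*o = o*(-7 + o**2))
G(f) = 115 + f*(-7 + f**2) (G(f) = (58 + 57) + f*(-7 + f**2) = 115 + f*(-7 + f**2))
U(103) + G(C(s)) = -81 + (115 + 1*(-7 + 1**2)) = -81 + (115 + 1*(-7 + 1)) = -81 + (115 + 1*(-6)) = -81 + (115 - 6) = -81 + 109 = 28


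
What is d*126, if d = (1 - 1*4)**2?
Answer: 1134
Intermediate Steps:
d = 9 (d = (1 - 4)**2 = (-3)**2 = 9)
d*126 = 9*126 = 1134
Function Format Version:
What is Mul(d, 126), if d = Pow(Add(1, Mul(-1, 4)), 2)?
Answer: 1134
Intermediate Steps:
d = 9 (d = Pow(Add(1, -4), 2) = Pow(-3, 2) = 9)
Mul(d, 126) = Mul(9, 126) = 1134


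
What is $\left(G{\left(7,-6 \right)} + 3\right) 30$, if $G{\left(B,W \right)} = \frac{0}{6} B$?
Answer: $90$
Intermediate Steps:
$G{\left(B,W \right)} = 0$ ($G{\left(B,W \right)} = 0 \cdot \frac{1}{6} B = 0 B = 0$)
$\left(G{\left(7,-6 \right)} + 3\right) 30 = \left(0 + 3\right) 30 = 3 \cdot 30 = 90$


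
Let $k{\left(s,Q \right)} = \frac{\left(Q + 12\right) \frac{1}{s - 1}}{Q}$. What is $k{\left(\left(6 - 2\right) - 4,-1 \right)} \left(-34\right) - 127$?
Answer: $-501$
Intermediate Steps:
$k{\left(s,Q \right)} = \frac{12 + Q}{Q \left(-1 + s\right)}$ ($k{\left(s,Q \right)} = \frac{\left(12 + Q\right) \frac{1}{-1 + s}}{Q} = \frac{\frac{1}{-1 + s} \left(12 + Q\right)}{Q} = \frac{12 + Q}{Q \left(-1 + s\right)}$)
$k{\left(\left(6 - 2\right) - 4,-1 \right)} \left(-34\right) - 127 = \frac{12 - 1}{\left(-1\right) \left(-1 + \left(\left(6 - 2\right) - 4\right)\right)} \left(-34\right) - 127 = \left(-1\right) \frac{1}{-1 + \left(4 - 4\right)} 11 \left(-34\right) - 127 = \left(-1\right) \frac{1}{-1 + 0} \cdot 11 \left(-34\right) - 127 = \left(-1\right) \frac{1}{-1} \cdot 11 \left(-34\right) - 127 = \left(-1\right) \left(-1\right) 11 \left(-34\right) - 127 = 11 \left(-34\right) - 127 = -374 - 127 = -501$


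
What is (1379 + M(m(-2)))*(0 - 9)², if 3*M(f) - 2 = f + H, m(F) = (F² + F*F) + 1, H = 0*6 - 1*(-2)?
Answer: 112050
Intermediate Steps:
H = 2 (H = 0 + 2 = 2)
m(F) = 1 + 2*F² (m(F) = (F² + F²) + 1 = 2*F² + 1 = 1 + 2*F²)
M(f) = 4/3 + f/3 (M(f) = ⅔ + (f + 2)/3 = ⅔ + (2 + f)/3 = ⅔ + (⅔ + f/3) = 4/3 + f/3)
(1379 + M(m(-2)))*(0 - 9)² = (1379 + (4/3 + (1 + 2*(-2)²)/3))*(0 - 9)² = (1379 + (4/3 + (1 + 2*4)/3))*(-9)² = (1379 + (4/3 + (1 + 8)/3))*81 = (1379 + (4/3 + (⅓)*9))*81 = (1379 + (4/3 + 3))*81 = (1379 + 13/3)*81 = (4150/3)*81 = 112050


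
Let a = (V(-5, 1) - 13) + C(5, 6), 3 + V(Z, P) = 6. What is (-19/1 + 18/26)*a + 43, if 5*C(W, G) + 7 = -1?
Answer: 16599/65 ≈ 255.37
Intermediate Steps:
C(W, G) = -8/5 (C(W, G) = -7/5 + (1/5)*(-1) = -7/5 - 1/5 = -8/5)
V(Z, P) = 3 (V(Z, P) = -3 + 6 = 3)
a = -58/5 (a = (3 - 13) - 8/5 = -10 - 8/5 = -58/5 ≈ -11.600)
(-19/1 + 18/26)*a + 43 = (-19/1 + 18/26)*(-58/5) + 43 = (-19*1 + 18*(1/26))*(-58/5) + 43 = (-19 + 9/13)*(-58/5) + 43 = -238/13*(-58/5) + 43 = 13804/65 + 43 = 16599/65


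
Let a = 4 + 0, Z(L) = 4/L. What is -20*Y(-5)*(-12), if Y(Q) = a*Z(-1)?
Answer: -3840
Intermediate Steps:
a = 4
Y(Q) = -16 (Y(Q) = 4*(4/(-1)) = 4*(4*(-1)) = 4*(-4) = -16)
-20*Y(-5)*(-12) = -20*(-16)*(-12) = 320*(-12) = -3840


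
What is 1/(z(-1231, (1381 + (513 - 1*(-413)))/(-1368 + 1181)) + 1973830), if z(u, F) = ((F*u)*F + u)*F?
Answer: 6539203/28121329528396 ≈ 2.3254e-7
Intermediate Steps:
z(u, F) = F*(u + u*F²) (z(u, F) = (u*F² + u)*F = (u + u*F²)*F = F*(u + u*F²))
1/(z(-1231, (1381 + (513 - 1*(-413)))/(-1368 + 1181)) + 1973830) = 1/(((1381 + (513 - 1*(-413)))/(-1368 + 1181))*(-1231)*(1 + ((1381 + (513 - 1*(-413)))/(-1368 + 1181))²) + 1973830) = 1/(((1381 + (513 + 413))/(-187))*(-1231)*(1 + ((1381 + (513 + 413))/(-187))²) + 1973830) = 1/(((1381 + 926)*(-1/187))*(-1231)*(1 + ((1381 + 926)*(-1/187))²) + 1973830) = 1/((2307*(-1/187))*(-1231)*(1 + (2307*(-1/187))²) + 1973830) = 1/(-2307/187*(-1231)*(1 + (-2307/187)²) + 1973830) = 1/(-2307/187*(-1231)*(1 + 5322249/34969) + 1973830) = 1/(-2307/187*(-1231)*5357218/34969 + 1973830) = 1/(15214054470906/6539203 + 1973830) = 1/(28121329528396/6539203) = 6539203/28121329528396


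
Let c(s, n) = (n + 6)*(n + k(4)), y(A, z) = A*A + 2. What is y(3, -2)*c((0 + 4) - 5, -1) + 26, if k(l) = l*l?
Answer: 851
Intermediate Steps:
k(l) = l**2
y(A, z) = 2 + A**2 (y(A, z) = A**2 + 2 = 2 + A**2)
c(s, n) = (6 + n)*(16 + n) (c(s, n) = (n + 6)*(n + 4**2) = (6 + n)*(n + 16) = (6 + n)*(16 + n))
y(3, -2)*c((0 + 4) - 5, -1) + 26 = (2 + 3**2)*(96 + (-1)**2 + 22*(-1)) + 26 = (2 + 9)*(96 + 1 - 22) + 26 = 11*75 + 26 = 825 + 26 = 851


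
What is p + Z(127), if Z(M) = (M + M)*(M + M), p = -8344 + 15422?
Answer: 71594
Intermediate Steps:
p = 7078
Z(M) = 4*M² (Z(M) = (2*M)*(2*M) = 4*M²)
p + Z(127) = 7078 + 4*127² = 7078 + 4*16129 = 7078 + 64516 = 71594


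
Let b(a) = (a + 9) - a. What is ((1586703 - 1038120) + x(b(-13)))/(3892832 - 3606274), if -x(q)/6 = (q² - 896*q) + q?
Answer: 596427/286558 ≈ 2.0813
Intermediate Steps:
b(a) = 9 (b(a) = (9 + a) - a = 9)
x(q) = -6*q² + 5370*q (x(q) = -6*((q² - 896*q) + q) = -6*(q² - 895*q) = -6*q² + 5370*q)
((1586703 - 1038120) + x(b(-13)))/(3892832 - 3606274) = ((1586703 - 1038120) + 6*9*(895 - 1*9))/(3892832 - 3606274) = (548583 + 6*9*(895 - 9))/286558 = (548583 + 6*9*886)*(1/286558) = (548583 + 47844)*(1/286558) = 596427*(1/286558) = 596427/286558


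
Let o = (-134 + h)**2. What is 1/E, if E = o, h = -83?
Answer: 1/47089 ≈ 2.1236e-5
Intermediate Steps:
o = 47089 (o = (-134 - 83)**2 = (-217)**2 = 47089)
E = 47089
1/E = 1/47089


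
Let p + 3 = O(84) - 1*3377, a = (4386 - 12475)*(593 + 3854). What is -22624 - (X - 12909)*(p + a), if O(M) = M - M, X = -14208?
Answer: -975538517695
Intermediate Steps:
O(M) = 0
a = -35971783 (a = -8089*4447 = -35971783)
p = -3380 (p = -3 + (0 - 1*3377) = -3 + (0 - 3377) = -3 - 3377 = -3380)
-22624 - (X - 12909)*(p + a) = -22624 - (-14208 - 12909)*(-3380 - 35971783) = -22624 - (-27117)*(-35975163) = -22624 - 1*975538495071 = -22624 - 975538495071 = -975538517695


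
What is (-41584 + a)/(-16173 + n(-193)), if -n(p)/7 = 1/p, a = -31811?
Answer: 14165235/3121382 ≈ 4.5381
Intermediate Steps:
n(p) = -7/p
(-41584 + a)/(-16173 + n(-193)) = (-41584 - 31811)/(-16173 - 7/(-193)) = -73395/(-16173 - 7*(-1/193)) = -73395/(-16173 + 7/193) = -73395/(-3121382/193) = -73395*(-193/3121382) = 14165235/3121382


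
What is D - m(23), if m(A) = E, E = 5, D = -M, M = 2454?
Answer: -2459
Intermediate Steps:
D = -2454 (D = -1*2454 = -2454)
m(A) = 5
D - m(23) = -2454 - 1*5 = -2454 - 5 = -2459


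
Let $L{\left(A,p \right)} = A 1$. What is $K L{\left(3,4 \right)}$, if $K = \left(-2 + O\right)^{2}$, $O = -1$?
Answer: $27$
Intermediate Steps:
$L{\left(A,p \right)} = A$
$K = 9$ ($K = \left(-2 - 1\right)^{2} = \left(-3\right)^{2} = 9$)
$K L{\left(3,4 \right)} = 9 \cdot 3 = 27$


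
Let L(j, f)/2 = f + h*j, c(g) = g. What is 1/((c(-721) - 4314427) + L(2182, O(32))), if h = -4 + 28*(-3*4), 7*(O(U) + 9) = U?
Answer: -7/40592418 ≈ -1.7245e-7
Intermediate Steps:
O(U) = -9 + U/7
h = -340 (h = -4 + 28*(-12) = -4 - 336 = -340)
L(j, f) = -680*j + 2*f (L(j, f) = 2*(f - 340*j) = -680*j + 2*f)
1/((c(-721) - 4314427) + L(2182, O(32))) = 1/((-721 - 4314427) + (-680*2182 + 2*(-9 + (1/7)*32))) = 1/(-4315148 + (-1483760 + 2*(-9 + 32/7))) = 1/(-4315148 + (-1483760 + 2*(-31/7))) = 1/(-4315148 + (-1483760 - 62/7)) = 1/(-4315148 - 10386382/7) = 1/(-40592418/7) = -7/40592418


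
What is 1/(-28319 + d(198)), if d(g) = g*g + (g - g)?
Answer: 1/10885 ≈ 9.1870e-5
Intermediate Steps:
d(g) = g**2 (d(g) = g**2 + 0 = g**2)
1/(-28319 + d(198)) = 1/(-28319 + 198**2) = 1/(-28319 + 39204) = 1/10885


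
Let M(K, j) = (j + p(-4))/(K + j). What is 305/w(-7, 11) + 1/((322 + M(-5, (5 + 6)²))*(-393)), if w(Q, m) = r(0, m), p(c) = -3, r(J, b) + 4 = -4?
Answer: -2245671239/58902840 ≈ -38.125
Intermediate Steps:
r(J, b) = -8 (r(J, b) = -4 - 4 = -8)
w(Q, m) = -8
M(K, j) = (-3 + j)/(K + j) (M(K, j) = (j - 3)/(K + j) = (-3 + j)/(K + j))
305/w(-7, 11) + 1/((322 + M(-5, (5 + 6)²))*(-393)) = 305/(-8) + 1/((322 + (-3 + (5 + 6)²)/(-5 + (5 + 6)²))*(-393)) = 305*(-⅛) - 1/393/(322 + (-3 + 11²)/(-5 + 11²)) = -305/8 - 1/393/(322 + (-3 + 121)/(-5 + 121)) = -305/8 - 1/393/(322 + 118/116) = -305/8 - 1/393/(322 + (1/116)*118) = -305/8 - 1/393/(322 + 59/58) = -305/8 - 1/393/(18735/58) = -305/8 + (58/18735)*(-1/393) = -305/8 - 58/7362855 = -2245671239/58902840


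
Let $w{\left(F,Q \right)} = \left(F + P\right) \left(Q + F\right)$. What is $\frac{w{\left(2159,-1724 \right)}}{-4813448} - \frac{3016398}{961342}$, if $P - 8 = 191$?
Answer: $- \frac{3876338062491}{1156842431804} \approx -3.3508$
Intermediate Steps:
$P = 199$ ($P = 8 + 191 = 199$)
$w{\left(F,Q \right)} = \left(199 + F\right) \left(F + Q\right)$ ($w{\left(F,Q \right)} = \left(F + 199\right) \left(Q + F\right) = \left(199 + F\right) \left(F + Q\right)$)
$\frac{w{\left(2159,-1724 \right)}}{-4813448} - \frac{3016398}{961342} = \frac{2159^{2} + 199 \cdot 2159 + 199 \left(-1724\right) + 2159 \left(-1724\right)}{-4813448} - \frac{3016398}{961342} = \left(4661281 + 429641 - 343076 - 3722116\right) \left(- \frac{1}{4813448}\right) - \frac{1508199}{480671} = 1025730 \left(- \frac{1}{4813448}\right) - \frac{1508199}{480671} = - \frac{512865}{2406724} - \frac{1508199}{480671} = - \frac{3876338062491}{1156842431804}$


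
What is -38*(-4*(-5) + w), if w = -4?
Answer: -608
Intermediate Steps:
-38*(-4*(-5) + w) = -38*(-4*(-5) - 4) = -38*(20 - 4) = -38*16 = -608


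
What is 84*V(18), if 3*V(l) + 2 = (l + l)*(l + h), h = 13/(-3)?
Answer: 13720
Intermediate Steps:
h = -13/3 (h = 13*(-⅓) = -13/3 ≈ -4.3333)
V(l) = -⅔ + 2*l*(-13/3 + l)/3 (V(l) = -⅔ + ((l + l)*(l - 13/3))/3 = -⅔ + ((2*l)*(-13/3 + l))/3 = -⅔ + (2*l*(-13/3 + l))/3 = -⅔ + 2*l*(-13/3 + l)/3)
84*V(18) = 84*(-⅔ - 26/9*18 + (⅔)*18²) = 84*(-⅔ - 52 + (⅔)*324) = 84*(-⅔ - 52 + 216) = 84*(490/3) = 13720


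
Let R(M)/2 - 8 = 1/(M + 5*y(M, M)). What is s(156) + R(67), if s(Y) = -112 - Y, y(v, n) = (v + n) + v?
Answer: -135071/536 ≈ -252.00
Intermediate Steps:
y(v, n) = n + 2*v (y(v, n) = (n + v) + v = n + 2*v)
R(M) = 16 + 1/(8*M) (R(M) = 16 + 2/(M + 5*(M + 2*M)) = 16 + 2/(M + 5*(3*M)) = 16 + 2/(M + 15*M) = 16 + 2/((16*M)) = 16 + 2*(1/(16*M)) = 16 + 1/(8*M))
s(156) + R(67) = (-112 - 1*156) + (16 + (⅛)/67) = (-112 - 156) + (16 + (⅛)*(1/67)) = -268 + (16 + 1/536) = -268 + 8577/536 = -135071/536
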